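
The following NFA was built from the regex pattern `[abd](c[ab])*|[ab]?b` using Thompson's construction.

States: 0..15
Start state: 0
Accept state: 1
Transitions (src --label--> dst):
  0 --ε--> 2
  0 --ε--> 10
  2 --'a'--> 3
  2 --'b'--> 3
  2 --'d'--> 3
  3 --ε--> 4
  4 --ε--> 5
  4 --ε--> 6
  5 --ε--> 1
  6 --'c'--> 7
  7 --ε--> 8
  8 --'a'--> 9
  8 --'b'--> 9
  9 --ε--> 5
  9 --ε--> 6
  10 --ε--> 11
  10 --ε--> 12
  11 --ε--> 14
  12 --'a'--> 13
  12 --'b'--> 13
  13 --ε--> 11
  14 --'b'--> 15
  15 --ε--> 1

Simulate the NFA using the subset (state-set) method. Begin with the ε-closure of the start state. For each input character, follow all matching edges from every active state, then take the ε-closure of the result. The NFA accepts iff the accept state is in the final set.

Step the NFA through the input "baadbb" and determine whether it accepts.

S₀ = ε-closure({0}) = {0,2,10,11,12,14}
'b' @ 1: {1,3,4,5,6,11,13,14,15}  (accept∈set)
'a' @ 2: {}  — no active states
rest 'adbb' ignored (set empty)
after full input: {}  (accept=1 not in)

Answer: REJECT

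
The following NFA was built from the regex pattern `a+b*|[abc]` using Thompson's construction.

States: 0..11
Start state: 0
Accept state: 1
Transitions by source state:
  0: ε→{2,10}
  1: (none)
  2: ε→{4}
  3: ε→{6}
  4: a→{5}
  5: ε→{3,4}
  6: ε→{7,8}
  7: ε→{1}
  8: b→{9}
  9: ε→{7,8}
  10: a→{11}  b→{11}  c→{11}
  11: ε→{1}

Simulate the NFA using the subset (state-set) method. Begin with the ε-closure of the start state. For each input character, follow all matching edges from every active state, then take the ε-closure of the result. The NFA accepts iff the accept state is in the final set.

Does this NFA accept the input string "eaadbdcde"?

start: ε-closure({0}) = {0,2,4,10}
'e' @ 1: {}  — state set empty
rest 'aadbdcde' ignored (set empty)
final: {}; accept 1 not in set

Answer: REJECT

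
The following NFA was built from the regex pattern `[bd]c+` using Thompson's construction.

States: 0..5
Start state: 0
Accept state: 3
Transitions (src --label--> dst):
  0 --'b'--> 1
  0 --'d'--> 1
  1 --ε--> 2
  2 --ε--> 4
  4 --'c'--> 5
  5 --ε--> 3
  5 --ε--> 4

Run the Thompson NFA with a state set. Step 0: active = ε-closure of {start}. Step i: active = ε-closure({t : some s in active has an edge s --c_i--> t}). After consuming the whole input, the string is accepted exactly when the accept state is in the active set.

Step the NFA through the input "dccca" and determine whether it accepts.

initial (ε-close {0}): {0}
'd' @ 1: {1,2,4}
'c' @ 2: {3,4,5}  (accept∈set)
'c' @ 3: {3,4,5}  (accept∈set)
'c' @ 4: {3,4,5}  (accept∈set)
'a' @ 5: {}  — no active states
after full input: {}  (accept=3 not in)

Answer: REJECT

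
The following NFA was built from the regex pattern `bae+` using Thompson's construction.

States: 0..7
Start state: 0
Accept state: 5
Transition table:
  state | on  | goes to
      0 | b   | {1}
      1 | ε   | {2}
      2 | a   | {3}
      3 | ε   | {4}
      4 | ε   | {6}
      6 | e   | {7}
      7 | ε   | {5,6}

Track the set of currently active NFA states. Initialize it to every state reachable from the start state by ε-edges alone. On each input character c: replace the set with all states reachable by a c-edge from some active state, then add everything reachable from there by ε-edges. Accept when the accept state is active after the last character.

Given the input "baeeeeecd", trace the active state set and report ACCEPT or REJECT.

Answer: REJECT

Derivation:
initial (ε-close {0}): {0}
'b' @ 1: {1,2}
'a' @ 2: {3,4,6}
'e' @ 3: {5,6,7}  (accept∈set)
'e' @ 4: {5,6,7}  (accept∈set)
'e' @ 5: {5,6,7}  (accept∈set)
'e' @ 6: {5,6,7}  (accept∈set)
'e' @ 7: {5,6,7}  (accept∈set)
'c' @ 8: {}  — dead — no transitions
rest 'd' ignored (set empty)
after full input: {}  (accept=5 not in)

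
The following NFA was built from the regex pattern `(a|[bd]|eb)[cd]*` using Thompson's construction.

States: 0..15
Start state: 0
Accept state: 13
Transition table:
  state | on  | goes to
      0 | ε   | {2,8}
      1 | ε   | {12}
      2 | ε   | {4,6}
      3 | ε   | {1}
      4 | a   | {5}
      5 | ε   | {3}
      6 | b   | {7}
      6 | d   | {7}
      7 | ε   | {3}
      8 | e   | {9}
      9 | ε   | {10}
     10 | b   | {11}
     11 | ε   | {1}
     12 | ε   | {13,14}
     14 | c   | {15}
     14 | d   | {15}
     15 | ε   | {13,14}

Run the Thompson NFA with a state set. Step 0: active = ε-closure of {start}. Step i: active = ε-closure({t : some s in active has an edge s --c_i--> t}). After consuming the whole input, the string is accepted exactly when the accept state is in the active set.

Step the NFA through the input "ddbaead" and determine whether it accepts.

initial (ε-close {0}): {0,2,4,6,8}
'd' @ 1: {1,3,7,12,13,14}  ✓accept
'd' @ 2: {13,14,15}  ✓accept
'b' @ 3: {}  — state set empty
rest 'aead' ignored (set empty)
end set {} — state 13 not in

Answer: REJECT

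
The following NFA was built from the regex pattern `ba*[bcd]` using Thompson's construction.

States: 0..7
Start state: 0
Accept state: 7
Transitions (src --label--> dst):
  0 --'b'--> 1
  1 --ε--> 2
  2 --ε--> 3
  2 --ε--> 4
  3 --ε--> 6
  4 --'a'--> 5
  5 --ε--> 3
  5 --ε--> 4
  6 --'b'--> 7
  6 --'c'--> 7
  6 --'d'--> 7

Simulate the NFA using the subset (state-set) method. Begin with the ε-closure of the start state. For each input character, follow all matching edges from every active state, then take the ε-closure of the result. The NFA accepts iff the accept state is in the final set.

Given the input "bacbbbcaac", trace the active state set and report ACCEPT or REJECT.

start: ε-closure({0}) = {0}
'b' @ 1: {1,2,3,4,6}
'a' @ 2: {3,4,5,6}
'c' @ 3: {7}  (accept∈set)
'b' @ 4: {}  — no active states
rest 'bbcaac' ignored (set empty)
final: {}; accept 7 not in set

Answer: REJECT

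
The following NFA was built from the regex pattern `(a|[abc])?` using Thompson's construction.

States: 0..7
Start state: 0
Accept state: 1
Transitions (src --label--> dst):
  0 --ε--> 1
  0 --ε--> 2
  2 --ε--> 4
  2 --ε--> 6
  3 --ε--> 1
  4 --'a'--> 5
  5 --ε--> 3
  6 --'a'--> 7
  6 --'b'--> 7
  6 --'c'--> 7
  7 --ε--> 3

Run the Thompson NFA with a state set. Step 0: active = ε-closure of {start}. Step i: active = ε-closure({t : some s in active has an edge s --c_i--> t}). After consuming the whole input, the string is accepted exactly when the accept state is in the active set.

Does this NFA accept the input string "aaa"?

Answer: REJECT

Derivation:
start: ε-closure({0}) = {0,1,2,4,6}
'a' @ 1: {1,3,5,7}  (accept∈set)
'a' @ 2: {}  — dead — no transitions
rest 'a' ignored (set empty)
after full input: {}  (accept=1 not in)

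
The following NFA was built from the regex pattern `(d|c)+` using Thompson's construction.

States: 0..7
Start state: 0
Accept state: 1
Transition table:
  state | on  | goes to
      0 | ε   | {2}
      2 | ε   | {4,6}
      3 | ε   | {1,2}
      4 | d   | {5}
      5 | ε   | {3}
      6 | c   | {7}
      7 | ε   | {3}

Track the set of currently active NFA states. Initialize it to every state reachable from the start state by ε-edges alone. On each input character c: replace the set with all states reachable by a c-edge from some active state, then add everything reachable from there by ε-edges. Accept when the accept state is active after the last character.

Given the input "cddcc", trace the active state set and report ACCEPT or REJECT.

Answer: ACCEPT

Derivation:
start: ε-closure({0}) = {0,2,4,6}
'c' @ 1: {1,2,3,4,6,7}  ✓accept
'd' @ 2: {1,2,3,4,5,6}  ✓accept
'd' @ 3: {1,2,3,4,5,6}  ✓accept
'c' @ 4: {1,2,3,4,6,7}  ✓accept
'c' @ 5: {1,2,3,4,6,7}  ✓accept
final: {1,2,3,4,6,7}; accept 1 in set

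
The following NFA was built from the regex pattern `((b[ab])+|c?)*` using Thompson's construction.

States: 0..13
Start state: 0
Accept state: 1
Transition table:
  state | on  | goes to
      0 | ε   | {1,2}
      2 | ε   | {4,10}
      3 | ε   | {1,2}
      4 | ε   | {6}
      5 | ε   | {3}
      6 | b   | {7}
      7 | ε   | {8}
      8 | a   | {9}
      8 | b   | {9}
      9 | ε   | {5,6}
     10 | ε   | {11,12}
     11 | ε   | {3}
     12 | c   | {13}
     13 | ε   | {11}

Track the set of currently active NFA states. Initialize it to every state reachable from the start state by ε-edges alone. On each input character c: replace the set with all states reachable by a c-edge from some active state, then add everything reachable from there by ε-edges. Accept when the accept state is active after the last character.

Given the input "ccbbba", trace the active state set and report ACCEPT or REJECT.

start: ε-closure({0}) = {0,1,2,3,4,6,10,11,12}
'c' @ 1: {1,2,3,4,6,10,11,12,13}  ✓accept
'c' @ 2: {1,2,3,4,6,10,11,12,13}  ✓accept
'b' @ 3: {7,8}
'b' @ 4: {1,2,3,4,5,6,9,10,11,12}  ✓accept
'b' @ 5: {7,8}
'a' @ 6: {1,2,3,4,5,6,9,10,11,12}  ✓accept
end set {1,2,3,4,5,6,9,10,11,12} — state 1 in

Answer: ACCEPT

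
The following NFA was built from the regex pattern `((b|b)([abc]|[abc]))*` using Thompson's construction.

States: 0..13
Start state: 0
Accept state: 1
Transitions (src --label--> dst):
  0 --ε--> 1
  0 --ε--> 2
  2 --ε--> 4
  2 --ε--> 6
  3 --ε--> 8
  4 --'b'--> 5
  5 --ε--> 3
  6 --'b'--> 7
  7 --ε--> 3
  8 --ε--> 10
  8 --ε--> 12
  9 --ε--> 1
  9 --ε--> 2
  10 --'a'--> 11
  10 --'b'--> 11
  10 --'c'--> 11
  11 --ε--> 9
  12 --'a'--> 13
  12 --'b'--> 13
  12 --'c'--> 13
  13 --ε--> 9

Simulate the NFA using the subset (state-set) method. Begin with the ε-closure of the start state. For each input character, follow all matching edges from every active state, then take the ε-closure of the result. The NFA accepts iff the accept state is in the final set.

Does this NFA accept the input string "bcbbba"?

Answer: ACCEPT

Derivation:
S₀ = ε-closure({0}) = {0,1,2,4,6}
'b' @ 1: {3,5,7,8,10,12}
'c' @ 2: {1,2,4,6,9,11,13}  (accept∈set)
'b' @ 3: {3,5,7,8,10,12}
'b' @ 4: {1,2,4,6,9,11,13}  (accept∈set)
'b' @ 5: {3,5,7,8,10,12}
'a' @ 6: {1,2,4,6,9,11,13}  (accept∈set)
end set {1,2,4,6,9,11,13} — state 1 in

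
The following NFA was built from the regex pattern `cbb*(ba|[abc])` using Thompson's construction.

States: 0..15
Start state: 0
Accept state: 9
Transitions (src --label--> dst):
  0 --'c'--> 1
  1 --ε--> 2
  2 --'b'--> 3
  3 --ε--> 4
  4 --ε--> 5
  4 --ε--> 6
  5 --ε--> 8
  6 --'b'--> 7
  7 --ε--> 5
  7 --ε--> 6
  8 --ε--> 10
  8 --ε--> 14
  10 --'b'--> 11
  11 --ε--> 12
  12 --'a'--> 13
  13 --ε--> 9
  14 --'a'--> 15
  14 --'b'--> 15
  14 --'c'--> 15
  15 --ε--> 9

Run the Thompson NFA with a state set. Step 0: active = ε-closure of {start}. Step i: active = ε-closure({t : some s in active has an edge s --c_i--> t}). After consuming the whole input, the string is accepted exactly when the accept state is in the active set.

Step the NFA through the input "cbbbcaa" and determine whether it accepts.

start: ε-closure({0}) = {0}
'c' @ 1: {1,2}
'b' @ 2: {3,4,5,6,8,10,14}
'b' @ 3: {5,6,7,8,9,10,11,12,14,15}  ✓accept
'b' @ 4: {5,6,7,8,9,10,11,12,14,15}  ✓accept
'c' @ 5: {9,15}  ✓accept
'a' @ 6: {}  — state set empty
rest 'a' ignored (set empty)
end set {} — state 9 not in

Answer: REJECT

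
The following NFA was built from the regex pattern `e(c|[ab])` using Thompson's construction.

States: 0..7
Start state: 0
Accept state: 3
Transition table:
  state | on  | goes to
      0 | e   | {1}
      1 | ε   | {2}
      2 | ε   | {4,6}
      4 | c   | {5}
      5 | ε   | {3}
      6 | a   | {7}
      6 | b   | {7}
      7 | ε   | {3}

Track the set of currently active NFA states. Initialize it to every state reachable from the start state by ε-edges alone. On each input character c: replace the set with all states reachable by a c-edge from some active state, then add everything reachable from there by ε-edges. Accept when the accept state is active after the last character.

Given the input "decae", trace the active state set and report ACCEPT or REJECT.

Answer: REJECT

Trace:
start: ε-closure({0}) = {0}
'd' @ 1: {}  — dead — no transitions
rest 'ecae' ignored (set empty)
after full input: {}  (accept=3 not in)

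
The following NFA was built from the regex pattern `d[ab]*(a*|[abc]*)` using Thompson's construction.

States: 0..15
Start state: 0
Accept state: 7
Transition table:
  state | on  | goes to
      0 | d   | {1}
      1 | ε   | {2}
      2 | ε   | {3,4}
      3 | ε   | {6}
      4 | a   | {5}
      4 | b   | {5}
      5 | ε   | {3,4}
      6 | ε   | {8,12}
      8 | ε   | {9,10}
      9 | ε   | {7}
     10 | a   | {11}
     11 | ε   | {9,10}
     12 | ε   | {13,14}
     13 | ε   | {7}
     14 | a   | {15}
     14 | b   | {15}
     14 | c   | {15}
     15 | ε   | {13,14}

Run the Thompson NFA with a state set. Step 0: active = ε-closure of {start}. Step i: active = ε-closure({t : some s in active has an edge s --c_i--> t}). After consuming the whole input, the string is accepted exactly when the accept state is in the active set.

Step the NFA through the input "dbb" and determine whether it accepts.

start: ε-closure({0}) = {0}
'd' @ 1: {1,2,3,4,6,7,8,9,10,12,13,14}  ✓accept
'b' @ 2: {3,4,5,6,7,8,9,10,12,13,14,15}  ✓accept
'b' @ 3: {3,4,5,6,7,8,9,10,12,13,14,15}  ✓accept
final: {3,4,5,6,7,8,9,10,12,13,14,15}; accept 7 in set

Answer: ACCEPT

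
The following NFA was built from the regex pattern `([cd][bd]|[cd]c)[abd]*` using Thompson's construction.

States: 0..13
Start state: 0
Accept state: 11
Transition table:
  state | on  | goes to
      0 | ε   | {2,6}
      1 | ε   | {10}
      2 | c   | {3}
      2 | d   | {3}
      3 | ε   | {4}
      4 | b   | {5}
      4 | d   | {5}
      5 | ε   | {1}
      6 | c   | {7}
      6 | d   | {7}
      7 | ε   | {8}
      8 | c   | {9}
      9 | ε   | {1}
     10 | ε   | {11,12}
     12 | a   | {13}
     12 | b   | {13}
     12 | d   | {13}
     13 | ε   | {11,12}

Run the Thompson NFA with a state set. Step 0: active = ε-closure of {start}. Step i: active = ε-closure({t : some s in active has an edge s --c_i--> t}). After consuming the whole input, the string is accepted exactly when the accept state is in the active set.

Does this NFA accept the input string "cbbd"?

initial (ε-close {0}): {0,2,6}
'c' @ 1: {3,4,7,8}
'b' @ 2: {1,5,10,11,12}  ✓accept
'b' @ 3: {11,12,13}  ✓accept
'd' @ 4: {11,12,13}  ✓accept
after full input: {11,12,13}  (accept=11 in)

Answer: ACCEPT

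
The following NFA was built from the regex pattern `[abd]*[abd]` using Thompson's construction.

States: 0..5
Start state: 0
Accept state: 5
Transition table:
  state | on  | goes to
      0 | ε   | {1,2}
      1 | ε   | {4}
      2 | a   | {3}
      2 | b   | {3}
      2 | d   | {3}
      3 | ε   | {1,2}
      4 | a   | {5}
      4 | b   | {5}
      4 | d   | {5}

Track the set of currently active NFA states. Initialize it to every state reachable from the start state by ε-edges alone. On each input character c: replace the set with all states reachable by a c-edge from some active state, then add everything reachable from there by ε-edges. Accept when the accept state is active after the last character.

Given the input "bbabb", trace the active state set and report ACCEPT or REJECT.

start: ε-closure({0}) = {0,1,2,4}
'b' @ 1: {1,2,3,4,5}  (accept∈set)
'b' @ 2: {1,2,3,4,5}  (accept∈set)
'a' @ 3: {1,2,3,4,5}  (accept∈set)
'b' @ 4: {1,2,3,4,5}  (accept∈set)
'b' @ 5: {1,2,3,4,5}  (accept∈set)
end set {1,2,3,4,5} — state 5 in

Answer: ACCEPT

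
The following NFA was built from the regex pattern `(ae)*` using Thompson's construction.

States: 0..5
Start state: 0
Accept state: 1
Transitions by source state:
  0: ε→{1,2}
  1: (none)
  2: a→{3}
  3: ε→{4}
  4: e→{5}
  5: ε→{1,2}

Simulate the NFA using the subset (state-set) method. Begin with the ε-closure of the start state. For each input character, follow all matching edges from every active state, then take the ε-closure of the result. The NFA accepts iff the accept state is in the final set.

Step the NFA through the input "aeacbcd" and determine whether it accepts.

initial (ε-close {0}): {0,1,2}
'a' @ 1: {3,4}
'e' @ 2: {1,2,5}  [accepting]
'a' @ 3: {3,4}
'c' @ 4: {}  — dead — no transitions
rest 'bcd' ignored (set empty)
final: {}; accept 1 not in set

Answer: REJECT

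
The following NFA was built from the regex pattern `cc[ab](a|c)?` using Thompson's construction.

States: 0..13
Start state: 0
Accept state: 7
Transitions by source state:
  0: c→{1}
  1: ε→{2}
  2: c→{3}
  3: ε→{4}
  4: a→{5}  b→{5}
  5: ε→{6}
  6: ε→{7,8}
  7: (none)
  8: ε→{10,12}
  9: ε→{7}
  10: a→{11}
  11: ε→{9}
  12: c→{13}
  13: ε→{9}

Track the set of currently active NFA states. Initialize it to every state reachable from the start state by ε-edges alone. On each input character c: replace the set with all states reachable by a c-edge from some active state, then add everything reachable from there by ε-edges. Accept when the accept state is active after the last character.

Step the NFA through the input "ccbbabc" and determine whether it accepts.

Answer: REJECT

Steps:
initial (ε-close {0}): {0}
'c' @ 1: {1,2}
'c' @ 2: {3,4}
'b' @ 3: {5,6,7,8,10,12}  [accepting]
'b' @ 4: {}  — dead — no transitions
rest 'abc' ignored (set empty)
after full input: {}  (accept=7 not in)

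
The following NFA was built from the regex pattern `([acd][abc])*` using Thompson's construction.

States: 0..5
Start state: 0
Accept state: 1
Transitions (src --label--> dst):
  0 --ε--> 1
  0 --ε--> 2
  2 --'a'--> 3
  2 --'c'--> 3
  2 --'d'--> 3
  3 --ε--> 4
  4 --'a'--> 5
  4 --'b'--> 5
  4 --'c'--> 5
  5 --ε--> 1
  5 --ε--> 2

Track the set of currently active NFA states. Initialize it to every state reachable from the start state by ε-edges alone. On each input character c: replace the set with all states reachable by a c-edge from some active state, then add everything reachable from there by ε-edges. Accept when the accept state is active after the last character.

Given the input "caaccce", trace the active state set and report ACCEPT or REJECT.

S₀ = ε-closure({0}) = {0,1,2}
'c' @ 1: {3,4}
'a' @ 2: {1,2,5}  [accepting]
'a' @ 3: {3,4}
'c' @ 4: {1,2,5}  [accepting]
'c' @ 5: {3,4}
'c' @ 6: {1,2,5}  [accepting]
'e' @ 7: {}  — dead — no transitions
final: {}; accept 1 not in set

Answer: REJECT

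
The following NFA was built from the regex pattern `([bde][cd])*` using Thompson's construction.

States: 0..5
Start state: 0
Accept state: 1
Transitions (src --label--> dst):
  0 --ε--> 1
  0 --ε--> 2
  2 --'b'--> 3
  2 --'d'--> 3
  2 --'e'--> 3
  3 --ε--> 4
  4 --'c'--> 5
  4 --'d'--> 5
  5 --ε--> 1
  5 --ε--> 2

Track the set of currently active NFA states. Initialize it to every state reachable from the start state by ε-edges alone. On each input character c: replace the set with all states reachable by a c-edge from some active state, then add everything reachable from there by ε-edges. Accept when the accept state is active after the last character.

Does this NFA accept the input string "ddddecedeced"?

Answer: ACCEPT

Steps:
initial (ε-close {0}): {0,1,2}
'd' @ 1: {3,4}
'd' @ 2: {1,2,5}  [accepting]
'd' @ 3: {3,4}
'd' @ 4: {1,2,5}  [accepting]
'e' @ 5: {3,4}
'c' @ 6: {1,2,5}  [accepting]
'e' @ 7: {3,4}
'd' @ 8: {1,2,5}  [accepting]
'e' @ 9: {3,4}
'c' @ 10: {1,2,5}  [accepting]
'e' @ 11: {3,4}
'd' @ 12: {1,2,5}  [accepting]
final: {1,2,5}; accept 1 in set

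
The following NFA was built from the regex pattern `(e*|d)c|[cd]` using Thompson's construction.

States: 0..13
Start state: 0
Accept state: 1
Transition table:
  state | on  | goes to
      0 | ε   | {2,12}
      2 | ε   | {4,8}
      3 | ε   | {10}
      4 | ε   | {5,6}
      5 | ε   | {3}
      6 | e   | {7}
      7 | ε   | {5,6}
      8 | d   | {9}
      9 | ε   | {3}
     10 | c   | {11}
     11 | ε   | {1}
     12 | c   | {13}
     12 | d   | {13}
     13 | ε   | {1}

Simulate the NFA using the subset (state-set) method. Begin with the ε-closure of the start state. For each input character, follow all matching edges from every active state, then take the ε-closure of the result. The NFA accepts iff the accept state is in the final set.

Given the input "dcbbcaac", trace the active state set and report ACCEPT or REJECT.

Answer: REJECT

Derivation:
start: ε-closure({0}) = {0,2,3,4,5,6,8,10,12}
'd' @ 1: {1,3,9,10,13}  [accepting]
'c' @ 2: {1,11}  [accepting]
'b' @ 3: {}  — state set empty
rest 'bcaac' ignored (set empty)
end set {} — state 1 not in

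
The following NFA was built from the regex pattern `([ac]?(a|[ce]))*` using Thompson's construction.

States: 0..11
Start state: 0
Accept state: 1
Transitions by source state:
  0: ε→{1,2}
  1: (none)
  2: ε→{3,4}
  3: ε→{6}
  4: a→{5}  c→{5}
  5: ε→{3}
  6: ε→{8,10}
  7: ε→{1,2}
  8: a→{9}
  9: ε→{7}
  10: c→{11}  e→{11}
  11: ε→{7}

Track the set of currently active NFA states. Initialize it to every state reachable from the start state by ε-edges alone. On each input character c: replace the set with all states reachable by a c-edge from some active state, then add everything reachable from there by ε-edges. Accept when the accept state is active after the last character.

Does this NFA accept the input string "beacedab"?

Answer: REJECT

Steps:
initial (ε-close {0}): {0,1,2,3,4,6,8,10}
'b' @ 1: {}  — no active states
rest 'eacedab' ignored (set empty)
end set {} — state 1 not in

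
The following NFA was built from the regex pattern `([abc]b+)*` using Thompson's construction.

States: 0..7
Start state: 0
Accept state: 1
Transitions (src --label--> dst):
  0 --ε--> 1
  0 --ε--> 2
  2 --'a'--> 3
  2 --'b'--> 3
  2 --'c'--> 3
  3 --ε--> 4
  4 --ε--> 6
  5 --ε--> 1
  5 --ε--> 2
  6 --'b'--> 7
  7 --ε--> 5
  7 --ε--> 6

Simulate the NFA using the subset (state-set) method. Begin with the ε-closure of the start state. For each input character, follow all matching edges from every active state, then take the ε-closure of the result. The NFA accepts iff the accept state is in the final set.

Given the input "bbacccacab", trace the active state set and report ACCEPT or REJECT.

Answer: REJECT

Trace:
initial (ε-close {0}): {0,1,2}
'b' @ 1: {3,4,6}
'b' @ 2: {1,2,5,6,7}  (accept∈set)
'a' @ 3: {3,4,6}
'c' @ 4: {}  — dead — no transitions
rest 'ccacab' ignored (set empty)
end set {} — state 1 not in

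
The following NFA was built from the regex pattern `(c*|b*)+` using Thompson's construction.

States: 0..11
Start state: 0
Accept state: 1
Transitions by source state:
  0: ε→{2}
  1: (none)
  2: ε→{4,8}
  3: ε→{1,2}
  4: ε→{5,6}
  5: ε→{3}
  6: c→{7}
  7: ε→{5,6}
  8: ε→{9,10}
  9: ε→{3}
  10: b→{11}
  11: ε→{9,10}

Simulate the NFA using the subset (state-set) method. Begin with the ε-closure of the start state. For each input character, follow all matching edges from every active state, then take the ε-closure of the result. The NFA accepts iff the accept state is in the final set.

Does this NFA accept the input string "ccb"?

Answer: ACCEPT

Derivation:
start: ε-closure({0}) = {0,1,2,3,4,5,6,8,9,10}
'c' @ 1: {1,2,3,4,5,6,7,8,9,10}  [accepting]
'c' @ 2: {1,2,3,4,5,6,7,8,9,10}  [accepting]
'b' @ 3: {1,2,3,4,5,6,8,9,10,11}  [accepting]
final: {1,2,3,4,5,6,8,9,10,11}; accept 1 in set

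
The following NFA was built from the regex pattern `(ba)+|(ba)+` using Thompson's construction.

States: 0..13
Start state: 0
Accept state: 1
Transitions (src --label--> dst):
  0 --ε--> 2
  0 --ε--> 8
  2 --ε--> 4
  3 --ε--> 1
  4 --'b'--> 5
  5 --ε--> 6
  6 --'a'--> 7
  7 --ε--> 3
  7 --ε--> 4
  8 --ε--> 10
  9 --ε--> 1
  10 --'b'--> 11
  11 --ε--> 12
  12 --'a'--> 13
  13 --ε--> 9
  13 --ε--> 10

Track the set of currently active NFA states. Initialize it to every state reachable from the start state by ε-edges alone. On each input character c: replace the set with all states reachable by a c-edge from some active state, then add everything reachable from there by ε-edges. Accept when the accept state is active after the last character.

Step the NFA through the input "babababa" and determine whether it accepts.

Answer: ACCEPT

Steps:
S₀ = ε-closure({0}) = {0,2,4,8,10}
'b' @ 1: {5,6,11,12}
'a' @ 2: {1,3,4,7,9,10,13}  (accept∈set)
'b' @ 3: {5,6,11,12}
'a' @ 4: {1,3,4,7,9,10,13}  (accept∈set)
'b' @ 5: {5,6,11,12}
'a' @ 6: {1,3,4,7,9,10,13}  (accept∈set)
'b' @ 7: {5,6,11,12}
'a' @ 8: {1,3,4,7,9,10,13}  (accept∈set)
after full input: {1,3,4,7,9,10,13}  (accept=1 in)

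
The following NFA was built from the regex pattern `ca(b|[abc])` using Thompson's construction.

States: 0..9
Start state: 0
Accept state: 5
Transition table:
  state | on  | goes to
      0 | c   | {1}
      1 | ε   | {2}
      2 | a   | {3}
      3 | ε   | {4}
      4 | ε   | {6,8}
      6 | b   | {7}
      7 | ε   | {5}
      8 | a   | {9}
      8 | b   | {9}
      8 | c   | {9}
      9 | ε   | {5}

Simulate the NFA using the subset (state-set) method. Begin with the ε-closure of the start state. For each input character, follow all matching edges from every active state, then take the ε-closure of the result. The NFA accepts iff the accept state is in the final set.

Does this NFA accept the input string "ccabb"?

S₀ = ε-closure({0}) = {0}
'c' @ 1: {1,2}
'c' @ 2: {}  — dead — no transitions
rest 'abb' ignored (set empty)
final: {}; accept 5 not in set

Answer: REJECT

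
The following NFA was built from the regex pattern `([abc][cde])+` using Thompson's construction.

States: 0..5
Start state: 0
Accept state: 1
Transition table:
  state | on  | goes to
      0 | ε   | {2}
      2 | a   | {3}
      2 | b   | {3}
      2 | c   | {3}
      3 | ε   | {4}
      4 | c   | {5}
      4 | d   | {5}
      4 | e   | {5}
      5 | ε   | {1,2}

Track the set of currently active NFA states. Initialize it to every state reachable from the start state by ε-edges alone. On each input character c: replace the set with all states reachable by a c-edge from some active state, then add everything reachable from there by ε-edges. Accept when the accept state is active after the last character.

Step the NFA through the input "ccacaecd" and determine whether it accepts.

S₀ = ε-closure({0}) = {0,2}
'c' @ 1: {3,4}
'c' @ 2: {1,2,5}  (accept∈set)
'a' @ 3: {3,4}
'c' @ 4: {1,2,5}  (accept∈set)
'a' @ 5: {3,4}
'e' @ 6: {1,2,5}  (accept∈set)
'c' @ 7: {3,4}
'd' @ 8: {1,2,5}  (accept∈set)
end set {1,2,5} — state 1 in

Answer: ACCEPT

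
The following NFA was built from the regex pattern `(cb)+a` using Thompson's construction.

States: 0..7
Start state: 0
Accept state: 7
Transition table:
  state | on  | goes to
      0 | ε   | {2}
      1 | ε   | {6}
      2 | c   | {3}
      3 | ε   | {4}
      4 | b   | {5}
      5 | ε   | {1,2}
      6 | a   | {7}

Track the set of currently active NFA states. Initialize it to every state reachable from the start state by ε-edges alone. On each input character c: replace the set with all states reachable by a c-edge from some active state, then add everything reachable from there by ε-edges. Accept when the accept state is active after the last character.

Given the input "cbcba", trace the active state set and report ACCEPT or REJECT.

Answer: ACCEPT

Derivation:
S₀ = ε-closure({0}) = {0,2}
'c' @ 1: {3,4}
'b' @ 2: {1,2,5,6}
'c' @ 3: {3,4}
'b' @ 4: {1,2,5,6}
'a' @ 5: {7}  [accepting]
end set {7} — state 7 in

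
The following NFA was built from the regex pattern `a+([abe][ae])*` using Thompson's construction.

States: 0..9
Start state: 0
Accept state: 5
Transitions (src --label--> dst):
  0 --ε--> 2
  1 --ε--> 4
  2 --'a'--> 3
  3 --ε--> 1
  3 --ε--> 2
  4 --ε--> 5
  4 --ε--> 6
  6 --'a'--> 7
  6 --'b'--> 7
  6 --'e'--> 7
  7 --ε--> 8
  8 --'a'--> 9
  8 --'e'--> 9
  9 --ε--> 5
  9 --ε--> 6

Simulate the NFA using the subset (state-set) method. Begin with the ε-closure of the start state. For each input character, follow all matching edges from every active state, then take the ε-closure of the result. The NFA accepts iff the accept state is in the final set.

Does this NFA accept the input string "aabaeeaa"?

start: ε-closure({0}) = {0,2}
'a' @ 1: {1,2,3,4,5,6}  ✓accept
'a' @ 2: {1,2,3,4,5,6,7,8}  ✓accept
'b' @ 3: {7,8}
'a' @ 4: {5,6,9}  ✓accept
'e' @ 5: {7,8}
'e' @ 6: {5,6,9}  ✓accept
'a' @ 7: {7,8}
'a' @ 8: {5,6,9}  ✓accept
end set {5,6,9} — state 5 in

Answer: ACCEPT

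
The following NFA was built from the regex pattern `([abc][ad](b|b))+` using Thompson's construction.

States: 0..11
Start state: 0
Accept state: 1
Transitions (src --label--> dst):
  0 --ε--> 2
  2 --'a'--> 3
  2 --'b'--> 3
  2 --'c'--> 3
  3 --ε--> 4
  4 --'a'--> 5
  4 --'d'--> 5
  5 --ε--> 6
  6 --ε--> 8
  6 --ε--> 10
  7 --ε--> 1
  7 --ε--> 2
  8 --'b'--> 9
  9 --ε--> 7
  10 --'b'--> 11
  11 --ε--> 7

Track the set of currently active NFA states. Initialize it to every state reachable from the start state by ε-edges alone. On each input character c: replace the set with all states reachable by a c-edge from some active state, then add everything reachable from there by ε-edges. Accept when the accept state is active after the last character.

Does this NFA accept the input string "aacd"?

Answer: REJECT

Derivation:
S₀ = ε-closure({0}) = {0,2}
'a' @ 1: {3,4}
'a' @ 2: {5,6,8,10}
'c' @ 3: {}  — no active states
rest 'd' ignored (set empty)
after full input: {}  (accept=1 not in)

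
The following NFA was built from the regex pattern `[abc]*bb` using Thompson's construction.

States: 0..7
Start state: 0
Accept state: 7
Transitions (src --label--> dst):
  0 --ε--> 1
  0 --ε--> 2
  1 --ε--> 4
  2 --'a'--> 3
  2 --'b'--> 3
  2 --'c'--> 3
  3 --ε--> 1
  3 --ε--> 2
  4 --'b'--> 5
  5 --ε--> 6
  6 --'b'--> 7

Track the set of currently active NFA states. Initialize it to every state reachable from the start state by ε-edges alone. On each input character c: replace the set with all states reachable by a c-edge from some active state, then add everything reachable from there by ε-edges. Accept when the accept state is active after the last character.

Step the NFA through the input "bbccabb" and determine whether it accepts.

S₀ = ε-closure({0}) = {0,1,2,4}
'b' @ 1: {1,2,3,4,5,6}
'b' @ 2: {1,2,3,4,5,6,7}  [accepting]
'c' @ 3: {1,2,3,4}
'c' @ 4: {1,2,3,4}
'a' @ 5: {1,2,3,4}
'b' @ 6: {1,2,3,4,5,6}
'b' @ 7: {1,2,3,4,5,6,7}  [accepting]
end set {1,2,3,4,5,6,7} — state 7 in

Answer: ACCEPT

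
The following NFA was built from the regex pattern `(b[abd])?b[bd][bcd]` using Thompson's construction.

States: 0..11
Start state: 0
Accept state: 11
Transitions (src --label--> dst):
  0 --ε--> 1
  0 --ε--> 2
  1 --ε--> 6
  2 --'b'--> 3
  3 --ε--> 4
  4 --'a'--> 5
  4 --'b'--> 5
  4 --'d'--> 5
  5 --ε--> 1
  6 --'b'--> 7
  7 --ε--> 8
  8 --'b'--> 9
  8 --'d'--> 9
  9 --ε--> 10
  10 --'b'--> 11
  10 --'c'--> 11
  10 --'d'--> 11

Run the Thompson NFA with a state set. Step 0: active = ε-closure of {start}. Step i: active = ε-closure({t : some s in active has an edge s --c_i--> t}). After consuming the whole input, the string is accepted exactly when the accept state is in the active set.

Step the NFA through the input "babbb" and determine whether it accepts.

Answer: ACCEPT

Trace:
start: ε-closure({0}) = {0,1,2,6}
'b' @ 1: {3,4,7,8}
'a' @ 2: {1,5,6}
'b' @ 3: {7,8}
'b' @ 4: {9,10}
'b' @ 5: {11}  ✓accept
end set {11} — state 11 in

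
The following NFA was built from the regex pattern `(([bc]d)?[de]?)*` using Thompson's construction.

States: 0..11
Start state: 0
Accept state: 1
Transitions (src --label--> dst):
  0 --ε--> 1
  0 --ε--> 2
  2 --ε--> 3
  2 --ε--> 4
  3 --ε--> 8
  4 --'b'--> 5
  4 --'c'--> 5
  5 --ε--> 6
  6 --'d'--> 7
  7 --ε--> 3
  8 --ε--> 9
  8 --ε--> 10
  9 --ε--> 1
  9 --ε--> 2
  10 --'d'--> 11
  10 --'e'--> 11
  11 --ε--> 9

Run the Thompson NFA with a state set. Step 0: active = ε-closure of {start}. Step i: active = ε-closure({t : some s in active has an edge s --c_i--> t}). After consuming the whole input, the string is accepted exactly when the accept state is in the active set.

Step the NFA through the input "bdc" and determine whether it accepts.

S₀ = ε-closure({0}) = {0,1,2,3,4,8,9,10}
'b' @ 1: {5,6}
'd' @ 2: {1,2,3,4,7,8,9,10}  [accepting]
'c' @ 3: {5,6}
after full input: {5,6}  (accept=1 not in)

Answer: REJECT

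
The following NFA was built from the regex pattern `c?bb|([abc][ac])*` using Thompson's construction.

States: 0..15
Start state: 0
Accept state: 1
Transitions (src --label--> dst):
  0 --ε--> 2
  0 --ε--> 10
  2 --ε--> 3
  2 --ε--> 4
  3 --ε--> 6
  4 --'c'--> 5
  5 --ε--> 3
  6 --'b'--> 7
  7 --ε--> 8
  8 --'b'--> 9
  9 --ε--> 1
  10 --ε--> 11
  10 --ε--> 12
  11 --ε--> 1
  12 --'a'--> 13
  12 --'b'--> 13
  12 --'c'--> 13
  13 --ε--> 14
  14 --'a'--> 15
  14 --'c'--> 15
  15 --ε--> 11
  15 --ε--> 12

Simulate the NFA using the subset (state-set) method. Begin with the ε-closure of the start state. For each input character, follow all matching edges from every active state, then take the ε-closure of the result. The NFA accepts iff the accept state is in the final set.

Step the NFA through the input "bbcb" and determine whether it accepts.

start: ε-closure({0}) = {0,1,2,3,4,6,10,11,12}
'b' @ 1: {7,8,13,14}
'b' @ 2: {1,9}  [accepting]
'c' @ 3: {}  — state set empty
rest 'b' ignored (set empty)
final: {}; accept 1 not in set

Answer: REJECT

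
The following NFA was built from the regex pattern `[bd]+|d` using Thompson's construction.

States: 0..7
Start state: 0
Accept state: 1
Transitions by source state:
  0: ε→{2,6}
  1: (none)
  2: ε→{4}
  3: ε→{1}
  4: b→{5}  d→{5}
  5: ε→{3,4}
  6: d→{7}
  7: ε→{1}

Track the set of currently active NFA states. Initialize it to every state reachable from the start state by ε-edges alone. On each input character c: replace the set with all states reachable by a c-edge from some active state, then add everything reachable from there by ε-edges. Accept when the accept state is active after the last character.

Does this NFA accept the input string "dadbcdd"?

Answer: REJECT

Derivation:
start: ε-closure({0}) = {0,2,4,6}
'd' @ 1: {1,3,4,5,7}  ✓accept
'a' @ 2: {}  — dead — no transitions
rest 'dbcdd' ignored (set empty)
final: {}; accept 1 not in set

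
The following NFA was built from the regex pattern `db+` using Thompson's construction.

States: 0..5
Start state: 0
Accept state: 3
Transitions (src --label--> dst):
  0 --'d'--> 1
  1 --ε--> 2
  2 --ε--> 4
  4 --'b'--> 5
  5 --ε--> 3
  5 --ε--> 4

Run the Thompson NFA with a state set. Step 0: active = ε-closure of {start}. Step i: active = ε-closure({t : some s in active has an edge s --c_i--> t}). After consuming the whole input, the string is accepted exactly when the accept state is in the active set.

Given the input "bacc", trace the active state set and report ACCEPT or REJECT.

Answer: REJECT

Derivation:
S₀ = ε-closure({0}) = {0}
'b' @ 1: {}  — state set empty
rest 'acc' ignored (set empty)
final: {}; accept 3 not in set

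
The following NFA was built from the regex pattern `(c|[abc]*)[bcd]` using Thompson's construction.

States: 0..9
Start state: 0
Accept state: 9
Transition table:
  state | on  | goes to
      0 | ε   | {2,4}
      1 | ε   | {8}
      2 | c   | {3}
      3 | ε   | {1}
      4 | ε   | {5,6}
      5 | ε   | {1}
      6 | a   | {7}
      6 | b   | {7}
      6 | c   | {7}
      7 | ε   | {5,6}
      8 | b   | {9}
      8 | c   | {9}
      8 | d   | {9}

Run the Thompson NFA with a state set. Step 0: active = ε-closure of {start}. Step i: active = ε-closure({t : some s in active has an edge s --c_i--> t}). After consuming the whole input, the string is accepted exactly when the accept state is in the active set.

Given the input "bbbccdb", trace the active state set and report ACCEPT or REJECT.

start: ε-closure({0}) = {0,1,2,4,5,6,8}
'b' @ 1: {1,5,6,7,8,9}  (accept∈set)
'b' @ 2: {1,5,6,7,8,9}  (accept∈set)
'b' @ 3: {1,5,6,7,8,9}  (accept∈set)
'c' @ 4: {1,5,6,7,8,9}  (accept∈set)
'c' @ 5: {1,5,6,7,8,9}  (accept∈set)
'd' @ 6: {9}  (accept∈set)
'b' @ 7: {}  — state set empty
after full input: {}  (accept=9 not in)

Answer: REJECT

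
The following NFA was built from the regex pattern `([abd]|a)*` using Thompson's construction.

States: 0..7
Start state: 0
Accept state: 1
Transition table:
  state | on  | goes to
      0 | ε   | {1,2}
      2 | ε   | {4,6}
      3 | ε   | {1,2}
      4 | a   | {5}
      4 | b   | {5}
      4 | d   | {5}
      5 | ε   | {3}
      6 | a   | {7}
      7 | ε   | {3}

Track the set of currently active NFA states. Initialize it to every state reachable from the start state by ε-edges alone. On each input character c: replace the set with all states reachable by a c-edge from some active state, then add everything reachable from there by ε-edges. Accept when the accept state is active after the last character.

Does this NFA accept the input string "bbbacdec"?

Answer: REJECT

Steps:
S₀ = ε-closure({0}) = {0,1,2,4,6}
'b' @ 1: {1,2,3,4,5,6}  ✓accept
'b' @ 2: {1,2,3,4,5,6}  ✓accept
'b' @ 3: {1,2,3,4,5,6}  ✓accept
'a' @ 4: {1,2,3,4,5,6,7}  ✓accept
'c' @ 5: {}  — dead — no transitions
rest 'dec' ignored (set empty)
after full input: {}  (accept=1 not in)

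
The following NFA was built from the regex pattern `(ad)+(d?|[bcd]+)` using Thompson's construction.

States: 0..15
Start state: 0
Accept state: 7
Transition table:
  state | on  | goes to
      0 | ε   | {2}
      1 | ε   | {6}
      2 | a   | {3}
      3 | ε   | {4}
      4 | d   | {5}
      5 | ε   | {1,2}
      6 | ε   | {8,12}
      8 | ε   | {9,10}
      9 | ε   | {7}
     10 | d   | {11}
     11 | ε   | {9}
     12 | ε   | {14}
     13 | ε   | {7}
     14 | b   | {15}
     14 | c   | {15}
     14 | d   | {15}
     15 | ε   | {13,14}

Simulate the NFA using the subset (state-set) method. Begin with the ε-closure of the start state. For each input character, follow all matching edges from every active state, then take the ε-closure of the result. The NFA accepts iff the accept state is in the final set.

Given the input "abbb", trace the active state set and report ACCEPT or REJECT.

Answer: REJECT

Derivation:
S₀ = ε-closure({0}) = {0,2}
'a' @ 1: {3,4}
'b' @ 2: {}  — state set empty
rest 'bb' ignored (set empty)
end set {} — state 7 not in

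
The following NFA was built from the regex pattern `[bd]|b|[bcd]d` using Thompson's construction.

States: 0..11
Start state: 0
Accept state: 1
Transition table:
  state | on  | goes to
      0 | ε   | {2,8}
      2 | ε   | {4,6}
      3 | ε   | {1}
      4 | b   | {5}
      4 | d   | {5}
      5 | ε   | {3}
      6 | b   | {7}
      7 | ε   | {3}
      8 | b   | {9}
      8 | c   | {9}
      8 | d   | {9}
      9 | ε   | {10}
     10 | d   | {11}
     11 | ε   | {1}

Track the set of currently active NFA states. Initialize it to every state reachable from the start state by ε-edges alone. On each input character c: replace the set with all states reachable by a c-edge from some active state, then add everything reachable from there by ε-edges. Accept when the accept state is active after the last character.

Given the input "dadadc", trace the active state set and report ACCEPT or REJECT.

Answer: REJECT

Steps:
initial (ε-close {0}): {0,2,4,6,8}
'd' @ 1: {1,3,5,9,10}  (accept∈set)
'a' @ 2: {}  — state set empty
rest 'dadc' ignored (set empty)
final: {}; accept 1 not in set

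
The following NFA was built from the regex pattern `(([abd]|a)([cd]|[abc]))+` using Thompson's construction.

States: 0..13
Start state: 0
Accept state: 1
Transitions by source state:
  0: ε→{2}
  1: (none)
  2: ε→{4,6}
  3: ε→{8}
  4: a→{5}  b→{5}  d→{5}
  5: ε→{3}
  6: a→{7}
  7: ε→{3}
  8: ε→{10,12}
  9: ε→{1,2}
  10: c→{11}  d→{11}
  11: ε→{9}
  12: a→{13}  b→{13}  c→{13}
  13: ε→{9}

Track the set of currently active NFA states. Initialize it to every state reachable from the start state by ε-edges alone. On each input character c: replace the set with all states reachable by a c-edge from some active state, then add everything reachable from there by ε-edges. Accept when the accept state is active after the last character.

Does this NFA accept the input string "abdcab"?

Answer: ACCEPT

Steps:
S₀ = ε-closure({0}) = {0,2,4,6}
'a' @ 1: {3,5,7,8,10,12}
'b' @ 2: {1,2,4,6,9,13}  [accepting]
'd' @ 3: {3,5,8,10,12}
'c' @ 4: {1,2,4,6,9,11,13}  [accepting]
'a' @ 5: {3,5,7,8,10,12}
'b' @ 6: {1,2,4,6,9,13}  [accepting]
final: {1,2,4,6,9,13}; accept 1 in set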